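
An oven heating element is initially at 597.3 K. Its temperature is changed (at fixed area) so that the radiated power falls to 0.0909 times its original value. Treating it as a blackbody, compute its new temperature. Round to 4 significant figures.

T₂ ≈ 328.0 K

P ∝ T⁴, so T₂/T₁ = (P₂/P₁)^(1/4) = (0.0909)^(1/4) = 0.549087.
T₂ = 597.3 × 0.549087 = 328.0 K.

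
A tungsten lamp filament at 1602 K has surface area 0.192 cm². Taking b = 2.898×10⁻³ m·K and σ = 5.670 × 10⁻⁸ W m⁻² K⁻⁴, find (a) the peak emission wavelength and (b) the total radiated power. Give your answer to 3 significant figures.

(a) λ_max = b/T = 2.898×10⁻³/1602 = 1.809×10⁻⁶ m = 1.81×10³ nm.
Area A = 0.192 cm² = 1.92×10⁻⁵ m².
(b) P = σAT⁴ = 5.670×10⁻⁸×1.92×10⁻⁵×(1602)⁴ = 7.17 W.

λ_max ≈ 1.81×10³ nm; P ≈ 7.17 W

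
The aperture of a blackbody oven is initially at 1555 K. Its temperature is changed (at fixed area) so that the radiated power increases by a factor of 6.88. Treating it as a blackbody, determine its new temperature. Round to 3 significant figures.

P ∝ T⁴, so T₂/T₁ = (P₂/P₁)^(1/4) = (6.88)^(1/4) = 1.61956.
T₂ = 1555 × 1.61956 = 2.52×10³ K.

T₂ ≈ 2.52×10³ K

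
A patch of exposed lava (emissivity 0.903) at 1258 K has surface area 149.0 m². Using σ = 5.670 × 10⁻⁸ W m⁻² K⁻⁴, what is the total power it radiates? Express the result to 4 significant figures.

P ≈ 1.911×10⁷ W

Area A = 149.0 m².
P = εσAT⁴ = 0.903 × 5.670×10⁻⁸ × 149.0 × (1258)⁴ = 1.911×10⁷ W.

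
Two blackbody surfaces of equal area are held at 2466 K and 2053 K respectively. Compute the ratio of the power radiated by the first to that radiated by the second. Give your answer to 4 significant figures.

With equal areas, P₁/P₂ = (T₁/T₂)⁴ = (2466/2053)⁴ = 2.082.

P₁/P₂ ≈ 2.082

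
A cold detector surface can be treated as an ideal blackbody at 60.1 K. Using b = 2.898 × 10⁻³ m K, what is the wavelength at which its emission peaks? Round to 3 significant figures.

Wien's displacement law: λ_max = b/T = (2.898×10⁻³ m·K)/(60.1 K) = 4.822×10⁻⁵ m.
That is 48.2 μm, in the infrared range.

λ_max ≈ 48.2 μm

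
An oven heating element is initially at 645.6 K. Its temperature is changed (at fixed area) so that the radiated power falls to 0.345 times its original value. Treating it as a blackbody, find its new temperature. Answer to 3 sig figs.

T₂ ≈ 495 K

P ∝ T⁴, so T₂/T₁ = (P₂/P₁)^(1/4) = (0.345)^(1/4) = 0.766399.
T₂ = 645.6 × 0.766399 = 495 K.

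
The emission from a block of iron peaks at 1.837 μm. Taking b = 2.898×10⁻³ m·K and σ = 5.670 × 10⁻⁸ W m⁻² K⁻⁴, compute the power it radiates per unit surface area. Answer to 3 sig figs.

I ≈ 3.51×10⁵ W/m²

Wien's law: T = b/λ_max = 2.898×10⁻³/1.837×10⁻⁶ = 1577.57 K.
Then I = σT⁴ = 5.670×10⁻⁸×(1577.57)⁴ = 3.51×10⁵ W/m².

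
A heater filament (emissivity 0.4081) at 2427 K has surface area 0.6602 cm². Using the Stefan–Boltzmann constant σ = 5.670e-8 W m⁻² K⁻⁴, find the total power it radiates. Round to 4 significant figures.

P ≈ 53.00 W

Area A = 0.6602 cm² = 6.602×10⁻⁵ m².
P = εσAT⁴ = 0.4081 × 5.670×10⁻⁸ × 6.602×10⁻⁵ × (2427)⁴ = 53.00 W.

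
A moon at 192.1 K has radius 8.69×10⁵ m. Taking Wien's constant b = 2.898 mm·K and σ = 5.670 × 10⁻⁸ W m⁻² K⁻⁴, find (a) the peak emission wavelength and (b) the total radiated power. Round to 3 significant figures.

(a) λ_max = b/T = 2.898×10⁻³/192.1 = 1.509×10⁻⁵ m = 15.1 μm.
Surface area A = 4πR² = 4π(8.69×10⁵ m)² = 9.48963×10¹² m².
(b) P = σAT⁴ = 5.670×10⁻⁸×9.48963×10¹²×(192.1)⁴ = 7.33×10¹⁴ W.

λ_max ≈ 15.1 μm; P ≈ 7.33×10¹⁴ W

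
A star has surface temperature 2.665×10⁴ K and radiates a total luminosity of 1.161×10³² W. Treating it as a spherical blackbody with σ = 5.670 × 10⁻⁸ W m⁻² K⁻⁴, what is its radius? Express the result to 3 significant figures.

L = 4πR²σT⁴ ⇒ R = √(L/(4πσT⁴)).
σT⁴ = 2.86004×10¹⁰ W/m², so R = √(1.161×10³²/(4π×2.86004×10¹⁰)) = 1.80×10¹⁰ m.

R ≈ 1.80×10¹⁰ m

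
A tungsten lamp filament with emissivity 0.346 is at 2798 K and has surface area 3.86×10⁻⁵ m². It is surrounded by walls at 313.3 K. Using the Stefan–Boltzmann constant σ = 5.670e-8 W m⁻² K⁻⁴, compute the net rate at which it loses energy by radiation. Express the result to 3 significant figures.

Area A = 3.86×10⁻⁵ m².
Net radiated power P_net = εσA(T⁴ − T₀⁴) = 0.346×5.670×10⁻⁸×3.86×10⁻⁵×(2798⁴ − 313.3⁴).
T⁴ − T₀⁴ = 6.12902×10¹³ − 9.63478×10⁹ = 6.12806×10¹³ K⁴, so P_net = 46.4 W.

Net loss ≈ 46.4 W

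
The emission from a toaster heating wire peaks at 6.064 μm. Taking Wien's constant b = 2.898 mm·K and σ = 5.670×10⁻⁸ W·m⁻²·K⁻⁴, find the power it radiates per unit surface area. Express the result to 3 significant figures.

Wien's law: T = b/λ_max = 2.898×10⁻³/6.064×10⁻⁶ = 477.902 K.
Then I = σT⁴ = 5.670×10⁻⁸×(477.902)⁴ = 2.96×10³ W/m².

I ≈ 2.96×10³ W/m²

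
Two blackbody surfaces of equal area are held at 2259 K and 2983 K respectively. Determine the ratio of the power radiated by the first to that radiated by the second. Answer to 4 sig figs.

With equal areas, P₁/P₂ = (T₁/T₂)⁴ = (2259/2983)⁴ = 0.3289.

P₁/P₂ ≈ 0.3289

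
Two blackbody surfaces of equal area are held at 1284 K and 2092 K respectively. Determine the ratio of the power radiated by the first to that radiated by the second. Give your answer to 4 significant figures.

With equal areas, P₁/P₂ = (T₁/T₂)⁴ = (1284/2092)⁴ = 0.1419.

P₁/P₂ ≈ 0.1419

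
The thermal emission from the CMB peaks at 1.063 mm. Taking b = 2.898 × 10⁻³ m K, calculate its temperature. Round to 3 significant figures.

Wien's law gives T = b/λ_max = (2.898×10⁻³ m·K)/(1.063×10⁻³ m) = 2.73 K.

T ≈ 2.73 K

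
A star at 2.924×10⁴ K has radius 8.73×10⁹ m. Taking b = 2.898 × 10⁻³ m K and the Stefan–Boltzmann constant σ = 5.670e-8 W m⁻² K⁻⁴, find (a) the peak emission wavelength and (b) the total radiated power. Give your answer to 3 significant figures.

λ_max ≈ 99.1 nm; P ≈ 3.97×10³¹ W

(a) λ_max = b/T = 2.898×10⁻³/2.924×10⁴ = 9.911×10⁻⁸ m = 99.1 nm.
Surface area A = 4πR² = 4π(8.73×10⁹ m)² = 9.57720×10²⁰ m².
(b) P = σAT⁴ = 5.670×10⁻⁸×9.57720×10²⁰×(2.924×10⁴)⁴ = 3.97×10³¹ W.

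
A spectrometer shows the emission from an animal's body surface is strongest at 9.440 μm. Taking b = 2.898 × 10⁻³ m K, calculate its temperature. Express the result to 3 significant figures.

Wien's law gives T = b/λ_max = (2.898×10⁻³ m·K)/(9.440×10⁻⁶ m) = 307 K.

T ≈ 307 K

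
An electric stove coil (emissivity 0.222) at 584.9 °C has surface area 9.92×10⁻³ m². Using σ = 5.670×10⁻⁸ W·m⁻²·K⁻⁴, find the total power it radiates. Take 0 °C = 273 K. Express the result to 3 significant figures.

T = 584.9 °C + 273 = 857.9 K.
Area A = 9.92×10⁻³ m².
P = εσAT⁴ = 0.222 × 5.670×10⁻⁸ × 9.92×10⁻³ × (857.9)⁴ = 67.6 W.

P ≈ 67.6 W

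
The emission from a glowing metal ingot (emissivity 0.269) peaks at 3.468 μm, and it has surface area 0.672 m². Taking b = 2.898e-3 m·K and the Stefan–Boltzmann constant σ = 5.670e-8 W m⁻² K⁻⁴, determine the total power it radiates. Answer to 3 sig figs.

Wien's law: T = b/λ_max = 2.898×10⁻³/3.468×10⁻⁶ = 835.640 K.
Area A = 0.672 m².
Then P = εσAT⁴ = 0.269×5.670×10⁻⁸×0.672×(835.640)⁴ = 5.00×10³ W.

P ≈ 5.00×10³ W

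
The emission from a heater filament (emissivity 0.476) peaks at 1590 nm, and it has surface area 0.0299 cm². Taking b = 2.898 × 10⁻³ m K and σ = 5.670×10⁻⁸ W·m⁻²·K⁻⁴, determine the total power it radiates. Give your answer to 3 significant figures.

Wien's law: T = b/λ_max = 2.898×10⁻³/1.590×10⁻⁶ = 1822.64 K.
Area A = 0.0299 cm² = 2.99×10⁻⁶ m².
Then P = εσAT⁴ = 0.476×5.670×10⁻⁸×2.99×10⁻⁶×(1822.64)⁴ = 0.891 W.

P ≈ 0.891 W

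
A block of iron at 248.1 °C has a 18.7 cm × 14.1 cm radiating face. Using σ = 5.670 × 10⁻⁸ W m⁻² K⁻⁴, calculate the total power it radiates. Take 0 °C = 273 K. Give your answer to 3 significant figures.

T = 248.1 °C + 273 = 521.1 K.
Area A = 0.187 × 0.141 = 0.026367 m².
P = σAT⁴ = 5.670×10⁻⁸ × 0.026367 × (521.1)⁴ = 110 W.

P ≈ 110 W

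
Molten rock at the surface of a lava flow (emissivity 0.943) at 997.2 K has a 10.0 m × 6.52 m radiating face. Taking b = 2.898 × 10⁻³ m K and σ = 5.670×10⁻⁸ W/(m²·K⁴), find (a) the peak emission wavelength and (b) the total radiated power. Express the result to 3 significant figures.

(a) λ_max = b/T = 2.898×10⁻³/997.2 = 2.906×10⁻⁶ m = 2.91 μm.
Area A = 10.0 × 6.52 = 65.2 m².
(b) P = εσAT⁴ = 0.943×5.670×10⁻⁸×65.2×(997.2)⁴ = 3.45×10⁶ W.

λ_max ≈ 2.91 μm; P ≈ 3.45×10⁶ W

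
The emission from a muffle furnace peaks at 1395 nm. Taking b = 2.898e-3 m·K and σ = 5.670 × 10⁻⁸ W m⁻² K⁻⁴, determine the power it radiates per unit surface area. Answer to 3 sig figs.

Wien's law: T = b/λ_max = 2.898×10⁻³/1.395×10⁻⁶ = 2077.42 K.
Then I = σT⁴ = 5.670×10⁻⁸×(2077.42)⁴ = 1.06×10⁶ W/m².

I ≈ 1.06×10⁶ W/m²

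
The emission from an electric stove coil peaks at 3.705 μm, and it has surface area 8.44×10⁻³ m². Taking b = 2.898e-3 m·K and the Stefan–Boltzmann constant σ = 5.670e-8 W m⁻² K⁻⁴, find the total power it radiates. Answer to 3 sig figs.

P ≈ 179 W

Wien's law: T = b/λ_max = 2.898×10⁻³/3.705×10⁻⁶ = 782.186 K.
Area A = 8.44×10⁻³ m².
Then P = σAT⁴ = 5.670×10⁻⁸×8.44×10⁻³×(782.186)⁴ = 179 W.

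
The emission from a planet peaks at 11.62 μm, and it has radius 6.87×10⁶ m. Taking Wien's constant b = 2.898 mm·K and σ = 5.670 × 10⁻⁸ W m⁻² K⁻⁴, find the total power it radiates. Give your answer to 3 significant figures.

P ≈ 1.30×10¹⁷ W

Wien's law: T = b/λ_max = 2.898×10⁻³/1.162×10⁻⁵ = 249.398 K.
Surface area A = 4πR² = 4π(6.87×10⁶ m)² = 5.93094×10¹⁴ m².
Then P = σAT⁴ = 5.670×10⁻⁸×5.93094×10¹⁴×(249.398)⁴ = 1.30×10¹⁷ W.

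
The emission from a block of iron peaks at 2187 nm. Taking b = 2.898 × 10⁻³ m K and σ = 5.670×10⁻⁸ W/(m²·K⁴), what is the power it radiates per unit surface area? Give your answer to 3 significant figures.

I ≈ 1.75×10⁵ W/m²

Wien's law: T = b/λ_max = 2.898×10⁻³/2.187×10⁻⁶ = 1325.10 K.
Then I = σT⁴ = 5.670×10⁻⁸×(1325.10)⁴ = 1.75×10⁵ W/m².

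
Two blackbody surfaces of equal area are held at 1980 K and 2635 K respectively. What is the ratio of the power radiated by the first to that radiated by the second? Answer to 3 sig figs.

With equal areas, P₁/P₂ = (T₁/T₂)⁴ = (1980/2635)⁴ = 0.319.

P₁/P₂ ≈ 0.319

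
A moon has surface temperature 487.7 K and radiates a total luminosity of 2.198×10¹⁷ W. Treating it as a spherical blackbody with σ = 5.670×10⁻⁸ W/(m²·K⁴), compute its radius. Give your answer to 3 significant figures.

L = 4πR²σT⁴ ⇒ R = √(L/(4πσT⁴)).
σT⁴ = 3207.70 W/m², so R = √(2.198×10¹⁷/(4π×3207.70)) = 2.34×10⁶ m.

R ≈ 2.34×10⁶ m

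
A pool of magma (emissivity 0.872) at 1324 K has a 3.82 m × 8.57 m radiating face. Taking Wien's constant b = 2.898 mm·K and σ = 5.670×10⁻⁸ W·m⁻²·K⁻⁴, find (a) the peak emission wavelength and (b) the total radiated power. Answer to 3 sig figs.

(a) λ_max = b/T = 2.898×10⁻³/1324 = 2.189×10⁻⁶ m = 2.19 μm.
Area A = 3.82 × 8.57 = 32.7374 m².
(b) P = εσAT⁴ = 0.872×5.670×10⁻⁸×32.7374×(1324)⁴ = 4.97×10⁶ W.

λ_max ≈ 2.19 μm; P ≈ 4.97×10⁶ W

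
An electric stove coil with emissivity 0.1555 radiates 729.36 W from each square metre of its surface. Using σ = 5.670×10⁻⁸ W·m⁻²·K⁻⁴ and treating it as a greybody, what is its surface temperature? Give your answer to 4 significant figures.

T ≈ 536.3 K

I = εσT⁴, so T = (I/εσ)^(1/4) = (729.36/(0.1555×5.670×10⁻⁸))^(1/4) = 536.3 K.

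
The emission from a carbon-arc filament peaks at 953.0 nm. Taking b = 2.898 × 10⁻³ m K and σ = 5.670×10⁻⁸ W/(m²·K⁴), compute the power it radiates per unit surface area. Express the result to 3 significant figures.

Wien's law: T = b/λ_max = 2.898×10⁻³/9.530×10⁻⁷ = 3040.92 K.
Then I = σT⁴ = 5.670×10⁻⁸×(3040.92)⁴ = 4.85×10⁶ W/m².

I ≈ 4.85×10⁶ W/m²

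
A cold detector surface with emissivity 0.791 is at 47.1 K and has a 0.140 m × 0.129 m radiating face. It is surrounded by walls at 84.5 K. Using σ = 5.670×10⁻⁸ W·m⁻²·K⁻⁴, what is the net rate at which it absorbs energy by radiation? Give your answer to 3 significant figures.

Area A = 0.140 × 0.129 = 0.01806 m².
Net radiated power P_net = εσA(T⁴ − T₀⁴) = 0.791×5.670×10⁻⁸×0.01806×(47.1⁴ − 84.5⁴).
T⁴ − T₀⁴ = 4.92134×10⁶ − 5.09832×10⁷ = -4.60619×10⁷ K⁴, so P_net = -0.0373 W — negative, meaning a net gain of 0.0373 W.

Net gain ≈ 0.0373 W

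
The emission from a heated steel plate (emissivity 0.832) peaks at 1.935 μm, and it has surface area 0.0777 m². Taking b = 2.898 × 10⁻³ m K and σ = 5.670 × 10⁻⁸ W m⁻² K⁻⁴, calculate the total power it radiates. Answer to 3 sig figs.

P ≈ 1.84×10⁴ W

Wien's law: T = b/λ_max = 2.898×10⁻³/1.935×10⁻⁶ = 1497.67 K.
Area A = 0.0777 m².
Then P = εσAT⁴ = 0.832×5.670×10⁻⁸×0.0777×(1497.67)⁴ = 1.84×10⁴ W.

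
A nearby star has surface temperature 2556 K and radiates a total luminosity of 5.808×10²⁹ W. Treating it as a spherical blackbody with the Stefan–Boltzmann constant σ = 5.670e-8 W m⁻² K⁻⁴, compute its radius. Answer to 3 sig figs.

L = 4πR²σT⁴ ⇒ R = √(L/(4πσT⁴)).
σT⁴ = 2.42006×10⁶ W/m², so R = √(5.808×10²⁹/(4π×2.42006×10⁶)) = 1.38×10¹¹ m.

R ≈ 1.38×10¹¹ m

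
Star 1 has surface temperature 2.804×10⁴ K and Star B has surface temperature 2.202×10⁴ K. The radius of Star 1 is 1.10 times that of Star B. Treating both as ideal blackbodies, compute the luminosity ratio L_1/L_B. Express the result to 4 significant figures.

L ∝ R²T⁴, so L_1/L_B = (R_1/R_B)²(T_1/T_B)⁴ = (1.10)² × (2.804×10⁴/2.202×10⁴)⁴ = 1.21 × 2.62932 = 3.181.

L_1/L_B ≈ 3.181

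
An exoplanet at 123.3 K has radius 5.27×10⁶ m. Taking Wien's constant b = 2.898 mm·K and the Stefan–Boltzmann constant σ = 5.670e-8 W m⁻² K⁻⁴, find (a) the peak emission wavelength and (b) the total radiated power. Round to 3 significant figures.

(a) λ_max = b/T = 2.898×10⁻³/123.3 = 2.350×10⁻⁵ m = 23.5 μm.
Surface area A = 4πR² = 4π(5.27×10⁶ m)² = 3.49005×10¹⁴ m².
(b) P = σAT⁴ = 5.670×10⁻⁸×3.49005×10¹⁴×(123.3)⁴ = 4.57×10¹⁵ W.

λ_max ≈ 23.5 μm; P ≈ 4.57×10¹⁵ W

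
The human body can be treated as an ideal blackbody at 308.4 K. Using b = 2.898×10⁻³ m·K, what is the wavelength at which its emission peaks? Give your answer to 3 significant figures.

Wien's displacement law: λ_max = b/T = (2.898×10⁻³ m·K)/(308.4 K) = 9.397×10⁻⁶ m.
That is 9.40 μm, in the infrared range.

λ_max ≈ 9.40 μm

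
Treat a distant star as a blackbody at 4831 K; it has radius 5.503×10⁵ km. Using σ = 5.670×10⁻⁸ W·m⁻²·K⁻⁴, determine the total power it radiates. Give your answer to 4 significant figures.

Surface area A = 4πR² = 4π(5.503×10⁸ m)² = 3.80548×10¹⁸ m².
P = σAT⁴ = 5.670×10⁻⁸ × 3.80548×10¹⁸ × (4831)⁴ = 1.175×10²⁶ W.

P ≈ 1.175×10²⁶ W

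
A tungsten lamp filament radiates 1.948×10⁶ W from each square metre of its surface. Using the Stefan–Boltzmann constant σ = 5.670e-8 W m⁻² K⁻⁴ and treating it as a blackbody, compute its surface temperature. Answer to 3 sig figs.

T ≈ 2.42×10³ K

I = σT⁴, so T = (I/σ)^(1/4) = (1.948×10⁶/(5.670×10⁻⁸))^(1/4) = 2.42×10³ K.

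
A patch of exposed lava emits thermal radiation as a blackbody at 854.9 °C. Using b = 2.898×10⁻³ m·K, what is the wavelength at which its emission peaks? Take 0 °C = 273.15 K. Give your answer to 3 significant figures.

T = 854.9 °C + 273.15 = 1128.05 K.
Wien's displacement law: λ_max = b/T = (2.898×10⁻³ m·K)/(1128.05 K) = 2.569×10⁻⁶ m.
That is 2.57 μm, in the infrared range.

λ_max ≈ 2.57 μm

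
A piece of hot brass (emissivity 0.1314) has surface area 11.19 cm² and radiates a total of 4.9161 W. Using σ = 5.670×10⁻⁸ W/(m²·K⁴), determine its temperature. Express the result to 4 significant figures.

T ≈ 876.3 K

Area A = 11.19 cm² = 1.119×10⁻³ m².
P = εσAT⁴ ⇒ T = (P/(εσA))^(1/4) = (4.9161/(0.1314×5.670×10⁻⁸×1.119×10⁻³))^(1/4) = 876.3 K.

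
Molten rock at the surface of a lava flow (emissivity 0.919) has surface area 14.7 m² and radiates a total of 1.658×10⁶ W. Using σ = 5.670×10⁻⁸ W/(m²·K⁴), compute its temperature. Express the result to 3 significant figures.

Area A = 14.7 m².
P = εσAT⁴ ⇒ T = (P/(εσA))^(1/4) = (1.658×10⁶/(0.919×5.670×10⁻⁸×14.7))^(1/4) = 1.21×10³ K.

T ≈ 1.21×10³ K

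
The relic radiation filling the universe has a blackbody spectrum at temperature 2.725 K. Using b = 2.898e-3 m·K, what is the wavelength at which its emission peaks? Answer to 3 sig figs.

Wien's displacement law: λ_max = b/T = (2.898×10⁻³ m·K)/(2.725 K) = 1.063×10⁻³ m.
That is 1.06×10⁻³ m, in the microwave range.

λ_max ≈ 1.06×10⁻³ m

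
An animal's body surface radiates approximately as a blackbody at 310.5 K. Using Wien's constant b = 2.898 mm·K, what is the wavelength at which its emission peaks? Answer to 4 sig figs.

Wien's displacement law: λ_max = b/T = (2.898×10⁻³ m·K)/(310.5 K) = 9.3333×10⁻⁶ m.
That is 9.333 μm, in the infrared range.

λ_max ≈ 9.333 μm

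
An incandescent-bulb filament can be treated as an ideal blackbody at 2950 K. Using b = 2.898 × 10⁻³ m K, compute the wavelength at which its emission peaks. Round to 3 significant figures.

Wien's displacement law: λ_max = b/T = (2.898×10⁻³ m·K)/(2950 K) = 9.824×10⁻⁷ m.
That is 982 nm, in the infrared range.

λ_max ≈ 982 nm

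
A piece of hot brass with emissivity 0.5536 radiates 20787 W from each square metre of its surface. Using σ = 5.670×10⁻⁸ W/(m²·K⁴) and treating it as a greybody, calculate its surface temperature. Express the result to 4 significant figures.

T ≈ 902.1 K

I = εσT⁴, so T = (I/εσ)^(1/4) = (20787/(0.5536×5.670×10⁻⁸))^(1/4) = 902.1 K.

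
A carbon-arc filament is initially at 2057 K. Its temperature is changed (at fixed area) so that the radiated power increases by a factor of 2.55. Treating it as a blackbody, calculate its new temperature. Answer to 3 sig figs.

T₂ ≈ 2.60×10³ K

P ∝ T⁴, so T₂/T₁ = (P₂/P₁)^(1/4) = (2.55)^(1/4) = 1.26367.
T₂ = 2057 × 1.26367 = 2.60×10³ K.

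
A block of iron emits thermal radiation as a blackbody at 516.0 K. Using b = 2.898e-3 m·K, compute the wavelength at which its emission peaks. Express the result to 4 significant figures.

Wien's displacement law: λ_max = b/T = (2.898×10⁻³ m·K)/(516.0 K) = 5.6163×10⁻⁶ m.
That is 5.616 μm, in the infrared range.

λ_max ≈ 5.616 μm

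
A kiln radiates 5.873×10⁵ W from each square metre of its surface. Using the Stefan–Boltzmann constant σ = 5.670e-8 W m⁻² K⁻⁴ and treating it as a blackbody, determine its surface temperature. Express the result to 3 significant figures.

T ≈ 1.79×10³ K

I = σT⁴, so T = (I/σ)^(1/4) = (5.873×10⁵/(5.670×10⁻⁸))^(1/4) = 1.79×10³ K.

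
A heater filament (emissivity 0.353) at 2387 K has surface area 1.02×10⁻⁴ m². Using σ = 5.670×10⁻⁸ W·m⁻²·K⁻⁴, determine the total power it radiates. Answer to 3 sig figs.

P ≈ 66.3 W

Area A = 1.02×10⁻⁴ m².
P = εσAT⁴ = 0.353 × 5.670×10⁻⁸ × 1.02×10⁻⁴ × (2387)⁴ = 66.3 W.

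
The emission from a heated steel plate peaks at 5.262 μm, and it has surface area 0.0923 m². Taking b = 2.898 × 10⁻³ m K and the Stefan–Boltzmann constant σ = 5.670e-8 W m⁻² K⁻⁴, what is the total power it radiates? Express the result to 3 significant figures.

P ≈ 481 W

Wien's law: T = b/λ_max = 2.898×10⁻³/5.262×10⁻⁶ = 550.741 K.
Area A = 0.0923 m².
Then P = σAT⁴ = 5.670×10⁻⁸×0.0923×(550.741)⁴ = 481 W.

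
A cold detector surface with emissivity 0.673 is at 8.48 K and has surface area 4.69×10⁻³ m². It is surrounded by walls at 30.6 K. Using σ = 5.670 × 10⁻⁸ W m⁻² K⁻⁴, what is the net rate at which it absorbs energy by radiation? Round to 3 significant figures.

Net gain ≈ 1.56×10⁻⁴ W

Area A = 4.69×10⁻³ m².
Net radiated power P_net = εσA(T⁴ − T₀⁴) = 0.673×5.670×10⁻⁸×4.69×10⁻³×(8.48⁴ − 30.6⁴).
T⁴ − T₀⁴ = 5171.11 − 8.76770×10⁵ = -8.71599×10⁵ K⁴, so P_net = -1.56×10⁻⁴ W — negative, meaning a net gain of 1.56×10⁻⁴ W.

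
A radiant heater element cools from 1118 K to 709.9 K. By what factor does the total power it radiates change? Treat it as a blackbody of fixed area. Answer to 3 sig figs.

P ∝ T⁴, so P₂/P₁ = (T₂/T₁)⁴ = (709.9/1118)⁴ = (0.634973)⁴ = 0.163.

P₂/P₁ ≈ 0.163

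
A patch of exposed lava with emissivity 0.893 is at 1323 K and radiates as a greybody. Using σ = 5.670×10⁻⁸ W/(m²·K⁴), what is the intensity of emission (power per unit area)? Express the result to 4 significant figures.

Stefan–Boltzmann: I = εσT⁴ = 0.893 × 5.670×10⁻⁸ × (1323)⁴ = 1.551×10⁵ W/m².

I ≈ 1.551×10⁵ W/m²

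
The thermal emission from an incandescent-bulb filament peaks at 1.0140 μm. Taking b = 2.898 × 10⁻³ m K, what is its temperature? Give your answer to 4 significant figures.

Wien's law gives T = b/λ_max = (2.898×10⁻³ m·K)/(1.0140×10⁻⁶ m) = 2858 K.

T ≈ 2858 K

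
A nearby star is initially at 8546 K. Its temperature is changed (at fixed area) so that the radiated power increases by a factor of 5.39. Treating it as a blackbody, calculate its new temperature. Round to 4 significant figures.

P ∝ T⁴, so T₂/T₁ = (P₂/P₁)^(1/4) = (5.39)^(1/4) = 1.52369.
T₂ = 8546 × 1.52369 = 1.302×10⁴ K.

T₂ ≈ 1.302×10⁴ K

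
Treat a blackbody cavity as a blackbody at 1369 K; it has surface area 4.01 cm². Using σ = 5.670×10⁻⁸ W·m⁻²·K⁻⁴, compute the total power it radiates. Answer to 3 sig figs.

Area A = 4.01 cm² = 4.01×10⁻⁴ m².
P = σAT⁴ = 5.670×10⁻⁸ × 4.01×10⁻⁴ × (1369)⁴ = 79.9 W.

P ≈ 79.9 W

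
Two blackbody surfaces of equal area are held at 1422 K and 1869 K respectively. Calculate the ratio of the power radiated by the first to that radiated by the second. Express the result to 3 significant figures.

P₁/P₂ ≈ 0.335

With equal areas, P₁/P₂ = (T₁/T₂)⁴ = (1422/1869)⁴ = 0.335.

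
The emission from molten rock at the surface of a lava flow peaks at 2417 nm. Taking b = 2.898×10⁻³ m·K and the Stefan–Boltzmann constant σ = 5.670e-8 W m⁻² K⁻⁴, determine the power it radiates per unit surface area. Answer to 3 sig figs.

I ≈ 1.17×10⁵ W/m²

Wien's law: T = b/λ_max = 2.898×10⁻³/2.417×10⁻⁶ = 1199.01 K.
Then I = σT⁴ = 5.670×10⁻⁸×(1199.01)⁴ = 1.17×10⁵ W/m².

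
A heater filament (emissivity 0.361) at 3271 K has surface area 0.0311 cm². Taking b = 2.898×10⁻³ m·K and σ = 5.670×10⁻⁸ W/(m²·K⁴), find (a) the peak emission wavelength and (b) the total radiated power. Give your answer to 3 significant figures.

λ_max ≈ 886 nm; P ≈ 7.29 W

(a) λ_max = b/T = 2.898×10⁻³/3271 = 8.860×10⁻⁷ m = 886 nm.
Area A = 0.0311 cm² = 3.11×10⁻⁶ m².
(b) P = εσAT⁴ = 0.361×5.670×10⁻⁸×3.11×10⁻⁶×(3271)⁴ = 7.29 W.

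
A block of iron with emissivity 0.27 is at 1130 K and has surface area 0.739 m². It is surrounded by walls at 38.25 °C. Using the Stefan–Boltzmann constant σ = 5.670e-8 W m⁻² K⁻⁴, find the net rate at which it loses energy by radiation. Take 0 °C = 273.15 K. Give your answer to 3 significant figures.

Surroundings: T = 38.25 °C + 273.15 = 311.40 K.
Area A = 0.739 m².
Net radiated power P_net = εσA(T⁴ − T₀⁴) = 0.27×5.670×10⁻⁸×0.739×(1130⁴ − 311.40⁴).
T⁴ − T₀⁴ = 1.63047×10¹² − 9.40317×10⁹ = 1.62107×10¹² K⁴, so P_net = 1.83×10⁴ W.

Net loss ≈ 1.83×10⁴ W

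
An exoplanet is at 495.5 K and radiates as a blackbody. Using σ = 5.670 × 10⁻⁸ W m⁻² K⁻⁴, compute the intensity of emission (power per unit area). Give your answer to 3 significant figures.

I ≈ 3.42×10³ W/m²

Stefan–Boltzmann: I = σT⁴ = 5.670×10⁻⁸ × (495.5)⁴ = 3.42×10³ W/m².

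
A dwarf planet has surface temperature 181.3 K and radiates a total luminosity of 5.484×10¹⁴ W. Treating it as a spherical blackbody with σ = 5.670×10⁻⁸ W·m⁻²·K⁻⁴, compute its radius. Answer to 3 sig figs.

L = 4πR²σT⁴ ⇒ R = √(L/(4πσT⁴)).
σT⁴ = 61.2596 W/m², so R = √(5.484×10¹⁴/(4π×61.2596)) = 8.44×10⁵ m.

R ≈ 8.44×10⁵ m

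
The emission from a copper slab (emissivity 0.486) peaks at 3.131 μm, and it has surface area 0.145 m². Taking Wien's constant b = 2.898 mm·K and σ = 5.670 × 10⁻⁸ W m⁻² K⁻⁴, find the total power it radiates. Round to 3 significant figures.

Wien's law: T = b/λ_max = 2.898×10⁻³/3.131×10⁻⁶ = 925.583 K.
Area A = 0.145 m².
Then P = εσAT⁴ = 0.486×5.670×10⁻⁸×0.145×(925.583)⁴ = 2.93×10³ W.

P ≈ 2.93×10³ W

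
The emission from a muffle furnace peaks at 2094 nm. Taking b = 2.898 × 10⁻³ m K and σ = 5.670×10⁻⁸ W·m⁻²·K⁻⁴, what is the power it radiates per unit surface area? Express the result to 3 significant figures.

I ≈ 2.08×10⁵ W/m²

Wien's law: T = b/λ_max = 2.898×10⁻³/2.094×10⁻⁶ = 1383.95 K.
Then I = σT⁴ = 5.670×10⁻⁸×(1383.95)⁴ = 2.08×10⁵ W/m².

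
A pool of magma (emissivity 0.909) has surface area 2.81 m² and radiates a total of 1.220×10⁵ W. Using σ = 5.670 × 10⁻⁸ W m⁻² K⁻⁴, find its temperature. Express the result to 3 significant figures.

T ≈ 958 K

Area A = 2.81 m².
P = εσAT⁴ ⇒ T = (P/(εσA))^(1/4) = (1.220×10⁵/(0.909×5.670×10⁻⁸×2.81))^(1/4) = 958 K.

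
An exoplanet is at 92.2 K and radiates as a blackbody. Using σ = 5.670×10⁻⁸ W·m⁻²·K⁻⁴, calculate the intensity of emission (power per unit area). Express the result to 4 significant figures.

Stefan–Boltzmann: I = σT⁴ = 5.670×10⁻⁸ × (92.2)⁴ = 4.097 W/m².

I ≈ 4.097 W/m²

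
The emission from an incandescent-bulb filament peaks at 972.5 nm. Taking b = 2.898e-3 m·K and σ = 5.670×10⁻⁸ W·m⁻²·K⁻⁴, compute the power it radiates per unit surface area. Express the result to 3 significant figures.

I ≈ 4.47×10⁶ W/m²

Wien's law: T = b/λ_max = 2.898×10⁻³/9.725×10⁻⁷ = 2979.95 K.
Then I = σT⁴ = 5.670×10⁻⁸×(2979.95)⁴ = 4.47×10⁶ W/m².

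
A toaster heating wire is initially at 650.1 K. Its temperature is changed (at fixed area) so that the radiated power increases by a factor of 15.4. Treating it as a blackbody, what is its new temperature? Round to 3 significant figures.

P ∝ T⁴, so T₂/T₁ = (P₂/P₁)^(1/4) = (15.4)^(1/4) = 1.98098.
T₂ = 650.1 × 1.98098 = 1.29×10³ K.

T₂ ≈ 1.29×10³ K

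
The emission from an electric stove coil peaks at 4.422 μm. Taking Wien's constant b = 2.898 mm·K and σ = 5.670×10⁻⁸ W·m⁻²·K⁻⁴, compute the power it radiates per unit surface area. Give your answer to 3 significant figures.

Wien's law: T = b/λ_max = 2.898×10⁻³/4.422×10⁻⁶ = 655.360 K.
Then I = σT⁴ = 5.670×10⁻⁸×(655.360)⁴ = 1.05×10⁴ W/m².

I ≈ 1.05×10⁴ W/m²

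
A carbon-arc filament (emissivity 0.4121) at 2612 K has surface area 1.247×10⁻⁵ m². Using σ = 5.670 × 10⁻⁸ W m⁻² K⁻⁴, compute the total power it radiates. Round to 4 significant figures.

P ≈ 13.56 W

Area A = 1.247×10⁻⁵ m².
P = εσAT⁴ = 0.4121 × 5.670×10⁻⁸ × 1.247×10⁻⁵ × (2612)⁴ = 13.56 W.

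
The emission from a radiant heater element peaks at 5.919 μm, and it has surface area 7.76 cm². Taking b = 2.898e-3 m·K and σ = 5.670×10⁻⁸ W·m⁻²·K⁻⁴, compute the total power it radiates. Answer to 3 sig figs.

P ≈ 2.53 W

Wien's law: T = b/λ_max = 2.898×10⁻³/5.919×10⁻⁶ = 489.610 K.
Area A = 7.76 cm² = 7.76×10⁻⁴ m².
Then P = σAT⁴ = 5.670×10⁻⁸×7.76×10⁻⁴×(489.610)⁴ = 2.53 W.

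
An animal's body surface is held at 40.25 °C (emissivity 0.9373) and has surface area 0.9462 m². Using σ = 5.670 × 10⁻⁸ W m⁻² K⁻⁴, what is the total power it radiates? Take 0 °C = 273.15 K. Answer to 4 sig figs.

T = 40.25 °C + 273.15 = 313.40 K.
Area A = 0.9462 m².
P = εσAT⁴ = 0.9373 × 5.670×10⁻⁸ × 0.9462 × (313.40)⁴ = 485.1 W.

P ≈ 485.1 W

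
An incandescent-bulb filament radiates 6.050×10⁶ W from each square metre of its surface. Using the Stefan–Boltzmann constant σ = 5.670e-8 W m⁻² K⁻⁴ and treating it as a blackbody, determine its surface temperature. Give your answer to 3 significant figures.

T ≈ 3.21×10³ K

I = σT⁴, so T = (I/σ)^(1/4) = (6.050×10⁶/(5.670×10⁻⁸))^(1/4) = 3.21×10³ K.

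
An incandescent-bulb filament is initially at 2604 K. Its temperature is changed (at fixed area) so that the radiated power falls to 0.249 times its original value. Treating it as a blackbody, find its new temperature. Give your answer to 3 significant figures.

P ∝ T⁴, so T₂/T₁ = (P₂/P₁)^(1/4) = (0.249)^(1/4) = 0.706399.
T₂ = 2604 × 0.706399 = 1.84×10³ K.

T₂ ≈ 1.84×10³ K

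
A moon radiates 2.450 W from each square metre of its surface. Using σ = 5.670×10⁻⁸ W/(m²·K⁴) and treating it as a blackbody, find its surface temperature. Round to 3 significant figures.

I = σT⁴, so T = (I/σ)^(1/4) = (2.450/(5.670×10⁻⁸))^(1/4) = 81.1 K.

T ≈ 81.1 K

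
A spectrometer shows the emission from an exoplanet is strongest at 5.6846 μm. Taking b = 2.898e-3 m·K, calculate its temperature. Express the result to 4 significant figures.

T ≈ 509.8 K

Wien's law gives T = b/λ_max = (2.898×10⁻³ m·K)/(5.6846×10⁻⁶ m) = 509.8 K.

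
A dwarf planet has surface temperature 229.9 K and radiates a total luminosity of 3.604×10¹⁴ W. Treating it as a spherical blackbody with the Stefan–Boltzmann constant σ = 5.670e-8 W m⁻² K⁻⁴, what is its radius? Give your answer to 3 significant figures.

L = 4πR²σT⁴ ⇒ R = √(L/(4πσT⁴)).
σT⁴ = 158.394 W/m², so R = √(3.604×10¹⁴/(4π×158.394)) = 4.26×10⁵ m.

R ≈ 4.26×10⁵ m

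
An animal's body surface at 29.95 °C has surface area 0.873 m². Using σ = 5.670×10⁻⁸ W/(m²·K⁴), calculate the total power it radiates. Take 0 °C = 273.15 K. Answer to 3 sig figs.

T = 29.95 °C + 273.15 = 303.10 K.
Area A = 0.873 m².
P = σAT⁴ = 5.670×10⁻⁸ × 0.873 × (303.10)⁴ = 418 W.

P ≈ 418 W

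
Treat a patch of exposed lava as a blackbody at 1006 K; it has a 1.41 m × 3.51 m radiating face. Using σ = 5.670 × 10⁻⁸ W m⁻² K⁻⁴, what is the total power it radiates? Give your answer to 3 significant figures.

P ≈ 2.87×10⁵ W

Area A = 1.41 × 3.51 = 4.9491 m².
P = σAT⁴ = 5.670×10⁻⁸ × 4.9491 × (1006)⁴ = 2.87×10⁵ W.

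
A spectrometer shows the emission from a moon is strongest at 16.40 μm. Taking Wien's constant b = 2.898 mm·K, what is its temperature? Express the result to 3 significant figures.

T ≈ 177 K

Wien's law gives T = b/λ_max = (2.898×10⁻³ m·K)/(1.640×10⁻⁵ m) = 177 K.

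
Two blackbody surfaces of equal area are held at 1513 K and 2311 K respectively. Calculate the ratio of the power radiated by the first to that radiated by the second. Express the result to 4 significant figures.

With equal areas, P₁/P₂ = (T₁/T₂)⁴ = (1513/2311)⁴ = 0.1837.

P₁/P₂ ≈ 0.1837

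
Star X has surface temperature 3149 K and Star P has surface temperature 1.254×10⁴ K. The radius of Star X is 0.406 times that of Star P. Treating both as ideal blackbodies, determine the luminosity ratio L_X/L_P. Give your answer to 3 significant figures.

L_X/L_P ≈ 6.55×10⁻⁴

L ∝ R²T⁴, so L_X/L_P = (R_X/R_P)²(T_X/T_P)⁴ = (0.406)² × (3149/1.254×10⁴)⁴ = 0.164836 × 3.97650×10⁻³ = 6.55×10⁻⁴.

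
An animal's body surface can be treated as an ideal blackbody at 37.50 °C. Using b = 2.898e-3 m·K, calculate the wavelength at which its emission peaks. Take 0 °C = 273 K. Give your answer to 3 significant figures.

λ_max ≈ 9.33 μm

T = 37.50 °C + 273 = 310.50 K.
Wien's displacement law: λ_max = b/T = (2.898×10⁻³ m·K)/(310.50 K) = 9.333×10⁻⁶ m.
That is 9.33 μm, in the infrared range.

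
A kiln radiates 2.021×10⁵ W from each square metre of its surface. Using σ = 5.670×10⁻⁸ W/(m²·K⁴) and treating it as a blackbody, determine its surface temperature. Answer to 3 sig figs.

I = σT⁴, so T = (I/σ)^(1/4) = (2.021×10⁵/(5.670×10⁻⁸))^(1/4) = 1.37×10³ K.

T ≈ 1.37×10³ K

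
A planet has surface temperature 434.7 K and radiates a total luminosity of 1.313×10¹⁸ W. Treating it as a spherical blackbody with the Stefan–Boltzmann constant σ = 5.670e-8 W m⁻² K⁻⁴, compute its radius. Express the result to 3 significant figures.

L = 4πR²σT⁴ ⇒ R = √(L/(4πσT⁴)).
σT⁴ = 2024.61 W/m², so R = √(1.313×10¹⁸/(4π×2024.61)) = 7.18×10⁶ m.

R ≈ 7.18×10⁶ m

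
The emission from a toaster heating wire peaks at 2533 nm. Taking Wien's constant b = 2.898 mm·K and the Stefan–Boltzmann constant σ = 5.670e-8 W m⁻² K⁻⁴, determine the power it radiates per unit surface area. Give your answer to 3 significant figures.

I ≈ 9.71×10⁴ W/m²

Wien's law: T = b/λ_max = 2.898×10⁻³/2.533×10⁻⁶ = 1144.10 K.
Then I = σT⁴ = 5.670×10⁻⁸×(1144.10)⁴ = 9.71×10⁴ W/m².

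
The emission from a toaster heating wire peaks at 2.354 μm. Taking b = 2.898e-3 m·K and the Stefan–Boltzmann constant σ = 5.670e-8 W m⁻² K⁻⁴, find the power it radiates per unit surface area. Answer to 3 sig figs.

Wien's law: T = b/λ_max = 2.898×10⁻³/2.354×10⁻⁶ = 1231.10 K.
Then I = σT⁴ = 5.670×10⁻⁸×(1231.10)⁴ = 1.30×10⁵ W/m².

I ≈ 1.30×10⁵ W/m²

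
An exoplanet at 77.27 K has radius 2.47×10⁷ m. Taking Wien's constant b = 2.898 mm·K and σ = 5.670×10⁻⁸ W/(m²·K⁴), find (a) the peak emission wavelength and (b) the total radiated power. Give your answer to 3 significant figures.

λ_max ≈ 37.5 μm; P ≈ 1.55×10¹⁶ W

(a) λ_max = b/T = 2.898×10⁻³/77.27 = 3.750×10⁻⁵ m = 37.5 μm.
Surface area A = 4πR² = 4π(2.47×10⁷ m)² = 7.66662×10¹⁵ m².
(b) P = σAT⁴ = 5.670×10⁻⁸×7.66662×10¹⁵×(77.27)⁴ = 1.55×10¹⁶ W.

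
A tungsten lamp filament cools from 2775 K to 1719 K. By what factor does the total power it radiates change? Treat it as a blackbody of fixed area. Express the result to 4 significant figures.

P₂/P₁ ≈ 0.1472

P ∝ T⁴, so P₂/P₁ = (T₂/T₁)⁴ = (1719/2775)⁴ = (0.619459)⁴ = 0.1472.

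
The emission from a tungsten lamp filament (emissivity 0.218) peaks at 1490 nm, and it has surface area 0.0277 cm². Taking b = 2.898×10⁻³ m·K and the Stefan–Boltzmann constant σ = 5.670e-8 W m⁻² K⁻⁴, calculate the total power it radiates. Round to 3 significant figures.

P ≈ 0.490 W

Wien's law: T = b/λ_max = 2.898×10⁻³/1.490×10⁻⁶ = 1944.97 K.
Area A = 0.0277 cm² = 2.77×10⁻⁶ m².
Then P = εσAT⁴ = 0.218×5.670×10⁻⁸×2.77×10⁻⁶×(1944.97)⁴ = 0.490 W.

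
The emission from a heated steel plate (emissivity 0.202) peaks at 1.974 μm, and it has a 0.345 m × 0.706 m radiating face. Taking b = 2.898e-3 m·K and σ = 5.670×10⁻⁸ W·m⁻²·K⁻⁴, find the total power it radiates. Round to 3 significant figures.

Wien's law: T = b/λ_max = 2.898×10⁻³/1.974×10⁻⁶ = 1468.09 K.
Area A = 0.345 × 0.706 = 0.24357 m².
Then P = εσAT⁴ = 0.202×5.670×10⁻⁸×0.24357×(1468.09)⁴ = 1.30×10⁴ W.

P ≈ 1.30×10⁴ W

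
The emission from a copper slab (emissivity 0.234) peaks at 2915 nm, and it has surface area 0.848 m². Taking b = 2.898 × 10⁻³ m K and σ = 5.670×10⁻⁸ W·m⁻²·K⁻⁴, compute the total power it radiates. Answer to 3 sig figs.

Wien's law: T = b/λ_max = 2.898×10⁻³/2.915×10⁻⁶ = 994.168 K.
Area A = 0.848 m².
Then P = εσAT⁴ = 0.234×5.670×10⁻⁸×0.848×(994.168)⁴ = 1.10×10⁴ W.

P ≈ 1.10×10⁴ W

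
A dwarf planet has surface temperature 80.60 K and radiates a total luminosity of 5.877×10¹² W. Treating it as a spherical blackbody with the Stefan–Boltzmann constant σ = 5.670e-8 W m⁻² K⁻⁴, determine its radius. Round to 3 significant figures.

L = 4πR²σT⁴ ⇒ R = √(L/(4πσT⁴)).
σT⁴ = 2.39289 W/m², so R = √(5.877×10¹²/(4π×2.39289)) = 4.42×10⁵ m.

R ≈ 4.42×10⁵ m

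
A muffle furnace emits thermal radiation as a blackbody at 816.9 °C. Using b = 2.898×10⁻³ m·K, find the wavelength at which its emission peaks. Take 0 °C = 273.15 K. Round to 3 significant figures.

T = 816.9 °C + 273.15 = 1090.05 K.
Wien's displacement law: λ_max = b/T = (2.898×10⁻³ m·K)/(1090.05 K) = 2.659×10⁻⁶ m.
That is 2.66 μm, in the infrared range.

λ_max ≈ 2.66 μm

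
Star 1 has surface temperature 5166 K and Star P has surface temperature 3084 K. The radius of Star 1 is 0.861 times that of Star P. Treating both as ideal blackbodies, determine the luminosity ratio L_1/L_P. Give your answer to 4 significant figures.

L_1/L_P ≈ 5.837

L ∝ R²T⁴, so L_1/L_P = (R_1/R_P)²(T_1/T_P)⁴ = (0.861)² × (5166/3084)⁴ = 0.741321 × 7.87336 = 5.837.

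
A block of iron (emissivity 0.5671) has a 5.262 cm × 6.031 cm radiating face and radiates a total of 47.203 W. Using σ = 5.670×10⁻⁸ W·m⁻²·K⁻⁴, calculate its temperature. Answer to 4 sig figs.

T ≈ 824.7 K

Area A = 0.05262 × 0.06031 = 3.17351×10⁻³ m².
P = εσAT⁴ ⇒ T = (P/(εσA))^(1/4) = (47.203/(0.5671×5.670×10⁻⁸×3.17351×10⁻³))^(1/4) = 824.7 K.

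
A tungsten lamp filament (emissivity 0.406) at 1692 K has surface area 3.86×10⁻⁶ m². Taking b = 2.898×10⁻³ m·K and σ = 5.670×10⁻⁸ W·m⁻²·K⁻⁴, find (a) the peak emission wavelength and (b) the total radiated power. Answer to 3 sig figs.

(a) λ_max = b/T = 2.898×10⁻³/1692 = 1.713×10⁻⁶ m = 1.71 μm.
Area A = 3.86×10⁻⁶ m².
(b) P = εσAT⁴ = 0.406×5.670×10⁻⁸×3.86×10⁻⁶×(1692)⁴ = 0.728 W.

λ_max ≈ 1.71 μm; P ≈ 0.728 W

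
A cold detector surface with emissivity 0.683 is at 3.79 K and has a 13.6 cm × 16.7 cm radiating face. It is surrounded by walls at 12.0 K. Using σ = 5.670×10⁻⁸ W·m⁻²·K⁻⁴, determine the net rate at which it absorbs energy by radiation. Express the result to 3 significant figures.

Area A = 0.136 × 0.167 = 0.022712 m².
Net radiated power P_net = εσA(T⁴ − T₀⁴) = 0.683×5.670×10⁻⁸×0.022712×(3.79⁴ − 12.0⁴).
T⁴ − T₀⁴ = 206.327 − 20736.0 = -20529.7 K⁴, so P_net = -1.81×10⁻⁵ W — negative, meaning a net gain of 1.81×10⁻⁵ W.

Net gain ≈ 1.81×10⁻⁵ W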